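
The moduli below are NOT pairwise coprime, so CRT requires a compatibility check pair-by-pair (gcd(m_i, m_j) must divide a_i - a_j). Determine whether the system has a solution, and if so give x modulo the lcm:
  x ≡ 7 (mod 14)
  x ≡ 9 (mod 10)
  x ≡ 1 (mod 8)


Moduli 14, 10, 8 are not pairwise coprime, so CRT works modulo lcm(m_i) when all pairwise compatibility conditions hold.
Pairwise compatibility: gcd(m_i, m_j) must divide a_i - a_j for every pair.
Merge one congruence at a time:
  Start: x ≡ 7 (mod 14).
  Combine with x ≡ 9 (mod 10): gcd(14, 10) = 2; 9 - 7 = 2, which IS divisible by 2, so compatible.
    Write x = 7 + 14·t and substitute into x ≡ 9 (mod 10): 14·t ≡ 9 − 7 = 2 (mod 10).
    Divide the congruence (and modulus) by g = 2: 7·t ≡ 1 (mod 5).
    Reduce coefficients mod 5: 2·t ≡ 1 (mod 5).
    The inverse of 2 mod 5 is 3 (since 2·3 = 6 = 1·5 + 1), so t ≡ 3·1 = 3 ≡ 3 (mod 5).
    Then x = 7 + 14·3 = 49, valid modulo lcm(14, 10) = 70: x ≡ 49 (mod 70).
  Combine with x ≡ 1 (mod 8): gcd(70, 8) = 2; 1 - 49 = -48, which IS divisible by 2, so compatible.
    Write x = 49 + 70·t and substitute into x ≡ 1 (mod 8): 70·t ≡ 1 − 49 = -48 (mod 8).
    Divide the congruence (and modulus) by g = 2: 35·t ≡ -24 (mod 4).
    Reduce coefficients mod 4: 3·t ≡ 0 (mod 4).
    The inverse of 3 mod 4 is 3 (since 3·3 = 9 = 2·4 + 1), so t ≡ 3·0 = 0 ≡ 0 (mod 4).
    Then x = 49 + 70·0 = 49, valid modulo lcm(70, 8) = 280: x ≡ 49 (mod 280).
Verify: 49 mod 14 = 7, 49 mod 10 = 9, 49 mod 8 = 1.

x ≡ 49 (mod 280).


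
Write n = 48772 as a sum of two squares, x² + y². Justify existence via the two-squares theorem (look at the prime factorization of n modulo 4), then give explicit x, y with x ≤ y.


Step 1: Factor n = 48772 = 2^2 · 89 · 137.
Step 2: Check the mod-4 condition on each prime factor: 2 = 2 (special); 89 ≡ 1 (mod 4), exponent 1; 137 ≡ 1 (mod 4), exponent 1.
All primes ≡ 3 (mod 4) appear to even exponent (or don't appear), so by the two-squares theorem n IS expressible as a sum of two squares.
Step 3: Build a representation. Group n = k² · m with k = 2 and m = 89 · 137 = 12193 (a product of primes ≡ 1 (mod 4)); a representation of m scales to one of n via (k·x)² + (k·y)² = k²(x² + y²). Each prime p ≡ 1 (mod 4) is itself a sum of two squares; find a² by testing p − a² for a perfect square:
  89: 89 − 1² = 88, 89 − 2² = 85, 89 − 3² = 80, 89 − 4² = 73, 89 − 5² = 64 = 8² ⇒ 89 = 5² + 8².
  137: 137 − 1² = 136, 137 − 2² = 133, 137 − 3² = 128, 137 − 4² = 121 = 11² ⇒ 137 = 4² + 11².
  Combine using the Brahmagupta–Fibonacci identity (a² + b²)(c² + d²) = (ac − bd)² + (ad + bc)² = (ac + bd)² + (ad − bc)²:
  89 · 137 = 12193: from (5² + 8²)(4² + 11²), take (5·4 − 8·11, 5·11 + 8·4) = (20 − 88, 55 + 32) = (-68, 87); dropping signs (only squares matter) gives (68, 87); check 68² + 87² = 4624 + 7569 = 12193 ✓.
  Scale by k = 2: (2·68, 2·87) = (136, 174).
Step 4: Order so x ≤ y and verify: 136² + 174² = 18496 + 30276 = 48772 = n. ✓

n = 48772 = 136² + 174² (one valid representation with x ≤ y).


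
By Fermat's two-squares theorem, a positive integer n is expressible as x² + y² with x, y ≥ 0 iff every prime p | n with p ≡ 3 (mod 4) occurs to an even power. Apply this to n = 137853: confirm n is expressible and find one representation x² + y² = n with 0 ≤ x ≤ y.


Step 1: Factor n = 137853 = 3^2 · 17^2 · 53.
Step 2: Check the mod-4 condition on each prime factor: 3 ≡ 3 (mod 4), exponent 2 (must be even); 17 ≡ 1 (mod 4), exponent 2; 53 ≡ 1 (mod 4), exponent 1.
All primes ≡ 3 (mod 4) appear to even exponent (or don't appear), so by the two-squares theorem n IS expressible as a sum of two squares.
Step 3: Build a representation. Group n = k² · m with k = 3 and m = 17 · 17 · 53 = 15317 (a product of primes ≡ 1 (mod 4)); a representation of m scales to one of n via (k·x)² + (k·y)² = k²(x² + y²). Each prime p ≡ 1 (mod 4) is itself a sum of two squares; find a² by testing p − a² for a perfect square:
  17: 17 − 1² = 16 = 4² ⇒ 17 = 1² + 4².
  53: 53 − 1² = 52, 53 − 2² = 49 = 7² ⇒ 53 = 2² + 7².
  Combine using the Brahmagupta–Fibonacci identity (a² + b²)(c² + d²) = (ac − bd)² + (ad + bc)² = (ac + bd)² + (ad − bc)²:
  17 · 17 = 289: from (1² + 4²)(1² + 4²), take (1·1 − 4·4, 1·4 + 4·1) = (1 − 16, 4 + 4) = (-15, 8); dropping signs (only squares matter) gives (15, 8); check 15² + 8² = 225 + 64 = 289 ✓.
  289 · 53 = 15317: from (15² + 8²)(2² + 7²), take (15·2 − 8·7, 15·7 + 8·2) = (30 − 56, 105 + 16) = (-26, 121); dropping signs (only squares matter) gives (26, 121); check 26² + 121² = 676 + 14641 = 15317 ✓.
  Scale by k = 3: (3·26, 3·121) = (78, 363).
Step 4: Order so x ≤ y and verify: 78² + 363² = 6084 + 131769 = 137853 = n. ✓

n = 137853 = 78² + 363² (one valid representation with x ≤ y).


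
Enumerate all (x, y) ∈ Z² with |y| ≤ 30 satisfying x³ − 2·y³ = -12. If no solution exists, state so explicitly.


The equation is x³ - 2y³ = -12. For fixed y, x³ = 2·y³ − 12, so a solution requires the RHS to be a perfect cube.
Strategy: iterate y from -30 to 30, compute RHS = 2·y³ − 12, and check whether it is a (positive or negative) perfect cube.
Check small values of y:
  y = 0: RHS = -12 is not a perfect cube.
  y = 1: RHS = -10 is not a perfect cube.
  y = -1: RHS = -14 is not a perfect cube.
  y = 2: RHS = 4 is not a perfect cube.
  y = -2: RHS = -28 is not a perfect cube.
  y = 3: RHS = 42 is not a perfect cube.
  y = -3: RHS = -66 is not a perfect cube.
Continuing the search up to |y| = 30 finds no solutions either.
No (x, y) in the scanned range satisfies the equation.

No integer solutions with |y| ≤ 30.


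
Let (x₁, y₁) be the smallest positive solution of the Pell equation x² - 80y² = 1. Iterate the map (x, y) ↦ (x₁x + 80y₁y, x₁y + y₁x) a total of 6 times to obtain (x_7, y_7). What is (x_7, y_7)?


Step 1: Find the fundamental solution (x₁, y₁) of x² - 80y² = 1.
  Expand √80 as a continued fraction. a₀ = ⌊√80⌋ = 8; iterate m_{k+1} = d_k·a_k − m_k, d_{k+1} = (80 − m_{k+1}²)/d_k, a_{k+1} = ⌊(a₀ + m_{k+1})/d_{k+1}⌋ (starting m₀ = 0, d₀ = 1), with convergents p_k = a_k·p_{k-1} + p_{k-2}, q_k = a_k·q_{k-1} + q_{k-2} (p₋₁ = 1, q₋₁ = 0):
  k = 0: a₀ = 8; p₀/q₀ = 8/1; p₀² − 80·q₀² = 64 − 80 = -16.
  k = 1: m = 8, d = 16, a = ⌊(8 + 8)/16⌋ = 1; p/q = (1·8 + 1)/(1·1 + 0) = 9/1; p² − 80·q² = 81 − 80 = 1.
  The first convergent with p² − 80·q² = 1 gives the fundamental solution (x₁, y₁) = (9, 1).
Step 2: Apply the recurrence (x_{n+1}, y_{n+1}) = (x₁x_n + 80y₁y_n, x₁y_n + y₁x_n) repeatedly.
  From (x_1, y_1) = (9, 1): x_2 = 9·9 + 80·1·1 = 161; y_2 = 9·1 + 1·9 = 18.
  From (x_2, y_2) = (161, 18): x_3 = 9·161 + 80·1·18 = 2889; y_3 = 9·18 + 1·161 = 323.
  From (x_3, y_3) = (2889, 323): x_4 = 9·2889 + 80·1·323 = 51841; y_4 = 9·323 + 1·2889 = 5796.
  From (x_4, y_4) = (51841, 5796): x_5 = 9·51841 + 80·1·5796 = 930249; y_5 = 9·5796 + 1·51841 = 104005.
  From (x_5, y_5) = (930249, 104005): x_6 = 9·930249 + 80·1·104005 = 16692641; y_6 = 9·104005 + 1·930249 = 1866294.
  From (x_6, y_6) = (16692641, 1866294): x_7 = 9·16692641 + 80·1·1866294 = 299537289; y_7 = 9·1866294 + 1·16692641 = 33489287.
Step 3: Verify x_7² - 80·y_7² = 89722587501469521 - 89722587501469520 = 1 (should be 1). ✓

(x_1, y_1) = (9, 1); (x_7, y_7) = (299537289, 33489287).


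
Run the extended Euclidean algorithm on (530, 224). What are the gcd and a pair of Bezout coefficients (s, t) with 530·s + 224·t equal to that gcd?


Euclidean algorithm on (530, 224) — divide until remainder is 0:
  530 = 2 · 224 + 82
  224 = 2 · 82 + 60
  82 = 1 · 60 + 22
  60 = 2 · 22 + 16
  22 = 1 · 16 + 6
  16 = 2 · 6 + 4
  6 = 1 · 4 + 2
  4 = 2 · 2 + 0
gcd(530, 224) = 2.
Track Bezout coefficients alongside the remainders: start with r₀ = 530 = a·1 + b·0 (s = 1, t = 0) and r₁ = 224 = a·0 + b·1 (s = 0, t = 1); each new remainder r_{k+1} = r_{k-1} − q_k·r_k inherits s_{k+1} = s_{k-1} − q_k·s_k, t_{k+1} = t_{k-1} − q_k·t_k, so r_k = a·s_k + b·t_k at every step:
  q = 2: r = 82, s = 1 − 2·0 = 1, t = 0 − 2·1 = -2  (check: 530·1 + 224·(-2) = 82)
  q = 2: r = 60, s = 0 − 2·1 = -2, t = 1 − 2·(-2) = 5  (check: 530·(-2) + 224·5 = 60)
  q = 1: r = 22, s = 1 − 1·(-2) = 3, t = -2 − 1·5 = -7  (check: 530·3 + 224·(-7) = 22)
  q = 2: r = 16, s = -2 − 2·3 = -8, t = 5 − 2·(-7) = 19  (check: 530·(-8) + 224·19 = 16)
  q = 1: r = 6, s = 3 − 1·(-8) = 11, t = -7 − 1·19 = -26  (check: 530·11 + 224·(-26) = 6)
  q = 2: r = 4, s = -8 − 2·11 = -30, t = 19 − 2·(-26) = 71  (check: 530·(-30) + 224·71 = 4)
  q = 1: r = 2, s = 11 − 1·(-30) = 41, t = -26 − 1·71 = -97  (check: 530·41 + 224·(-97) = 2)
The row with r = 2 (the gcd) gives the Bezout coefficients s = 41, t = -97.
Result: 530 · (41) + 224 · (-97) = 2.

gcd(530, 224) = 2; s = 41, t = -97 (check: 530·41 + 224·(-97) = 2).


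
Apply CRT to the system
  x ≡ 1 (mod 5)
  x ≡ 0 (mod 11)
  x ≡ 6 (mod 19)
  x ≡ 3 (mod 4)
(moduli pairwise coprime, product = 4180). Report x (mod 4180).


Product of moduli M = 5 · 11 · 19 · 4 = 4180.
Merge one congruence at a time:
  Start: x ≡ 1 (mod 5).
  Combine with x ≡ 0 (mod 11); new modulus lcm = 55.
    Write x = 1 + 5·t and substitute into x ≡ 0 (mod 11): 5·t ≡ 0 − 1 = -1 (mod 11).
    Reduce coefficients mod 11: 5·t ≡ 10 (mod 11).
    The inverse of 5 mod 11 is 9 (since 5·9 = 45 = 4·11 + 1), so t ≡ 9·10 = 90 ≡ 2 (mod 11).
    Then x = 1 + 5·2 = 11, valid modulo lcm(5, 11) = 55: x ≡ 11 (mod 55).
  Combine with x ≡ 6 (mod 19); new modulus lcm = 1045.
    Write x = 11 + 55·t and substitute into x ≡ 6 (mod 19): 55·t ≡ 6 − 11 = -5 (mod 19).
    Reduce coefficients mod 19: 17·t ≡ 14 (mod 19).
    The inverse of 17 mod 19 is 9 (since 17·9 = 153 = 8·19 + 1), so t ≡ 9·14 = 126 ≡ 12 (mod 19).
    Then x = 11 + 55·12 = 671, valid modulo lcm(55, 19) = 1045: x ≡ 671 (mod 1045).
  Combine with x ≡ 3 (mod 4); new modulus lcm = 4180.
    Write x = 671 + 1045·t and substitute into x ≡ 3 (mod 4): 1045·t ≡ 3 − 671 = -668 (mod 4).
    Reduce coefficients mod 4: 1·t ≡ 0 (mod 4).
    So t ≡ 0 (mod 4).
    Then x = 671 + 1045·0 = 671, valid modulo lcm(1045, 4) = 4180: x ≡ 671 (mod 4180).
Verify against each original: 671 mod 5 = 1, 671 mod 11 = 0, 671 mod 19 = 6, 671 mod 4 = 3.

x ≡ 671 (mod 4180).


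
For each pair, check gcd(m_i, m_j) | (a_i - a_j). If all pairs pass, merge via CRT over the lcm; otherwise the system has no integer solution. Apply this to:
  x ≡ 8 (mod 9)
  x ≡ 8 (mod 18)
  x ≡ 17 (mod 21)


Moduli 9, 18, 21 are not pairwise coprime, so CRT works modulo lcm(m_i) when all pairwise compatibility conditions hold.
Pairwise compatibility: gcd(m_i, m_j) must divide a_i - a_j for every pair.
Merge one congruence at a time:
  Start: x ≡ 8 (mod 9).
  Combine with x ≡ 8 (mod 18): gcd(9, 18) = 9; 8 - 8 = 0, which IS divisible by 9, so compatible.
    Write x = 8 + 9·t and substitute into x ≡ 8 (mod 18): 9·t ≡ 8 − 8 = 0 (mod 18).
    Divide the congruence (and modulus) by g = 9: 1·t ≡ 0 (mod 2).
    So t ≡ 0 (mod 2).
    Then x = 8 + 9·0 = 8, valid modulo lcm(9, 18) = 18: x ≡ 8 (mod 18).
  Combine with x ≡ 17 (mod 21): gcd(18, 21) = 3; 17 - 8 = 9, which IS divisible by 3, so compatible.
    Write x = 8 + 18·t and substitute into x ≡ 17 (mod 21): 18·t ≡ 17 − 8 = 9 (mod 21).
    Divide the congruence (and modulus) by g = 3: 6·t ≡ 3 (mod 7).
    The inverse of 6 mod 7 is 6 (since 6·6 = 36 = 5·7 + 1), so t ≡ 6·3 = 18 ≡ 4 (mod 7).
    Then x = 8 + 18·4 = 80, valid modulo lcm(18, 21) = 126: x ≡ 80 (mod 126).
Verify: 80 mod 9 = 8, 80 mod 18 = 8, 80 mod 21 = 17.

x ≡ 80 (mod 126).


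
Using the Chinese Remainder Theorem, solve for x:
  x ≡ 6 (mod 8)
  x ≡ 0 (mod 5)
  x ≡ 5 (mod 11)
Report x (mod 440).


Moduli 8, 5, 11 are pairwise coprime; by CRT there is a unique solution modulo M = 8 · 5 · 11 = 440.
Solve pairwise, accumulating the modulus:
  Start with x ≡ 6 (mod 8).
  Combine with x ≡ 0 (mod 5): since gcd(8, 5) = 1, we get a unique residue mod 40.
    Write x = 6 + 8·t and substitute into x ≡ 0 (mod 5): 8·t ≡ 0 − 6 = -6 (mod 5).
    Reduce coefficients mod 5: 3·t ≡ 4 (mod 5).
    The inverse of 3 mod 5 is 2 (since 3·2 = 6 = 1·5 + 1), so t ≡ 2·4 = 8 ≡ 3 (mod 5).
    Then x = 6 + 8·3 = 30, valid modulo lcm(8, 5) = 40: x ≡ 30 (mod 40).
  Combine with x ≡ 5 (mod 11): since gcd(40, 11) = 1, we get a unique residue mod 440.
    Write x = 30 + 40·t and substitute into x ≡ 5 (mod 11): 40·t ≡ 5 − 30 = -25 (mod 11).
    Reduce coefficients mod 11: 7·t ≡ 8 (mod 11).
    The inverse of 7 mod 11 is 8 (since 7·8 = 56 = 5·11 + 1), so t ≡ 8·8 = 64 ≡ 9 (mod 11).
    Then x = 30 + 40·9 = 390, valid modulo lcm(40, 11) = 440: x ≡ 390 (mod 440).
Verify: 390 mod 8 = 6 ✓, 390 mod 5 = 0 ✓, 390 mod 11 = 5 ✓.

x ≡ 390 (mod 440).


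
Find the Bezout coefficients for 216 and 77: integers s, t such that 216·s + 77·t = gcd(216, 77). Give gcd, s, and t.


Euclidean algorithm on (216, 77) — divide until remainder is 0:
  216 = 2 · 77 + 62
  77 = 1 · 62 + 15
  62 = 4 · 15 + 2
  15 = 7 · 2 + 1
  2 = 2 · 1 + 0
gcd(216, 77) = 1.
Track Bezout coefficients alongside the remainders: start with r₀ = 216 = a·1 + b·0 (s = 1, t = 0) and r₁ = 77 = a·0 + b·1 (s = 0, t = 1); each new remainder r_{k+1} = r_{k-1} − q_k·r_k inherits s_{k+1} = s_{k-1} − q_k·s_k, t_{k+1} = t_{k-1} − q_k·t_k, so r_k = a·s_k + b·t_k at every step:
  q = 2: r = 62, s = 1 − 2·0 = 1, t = 0 − 2·1 = -2  (check: 216·1 + 77·(-2) = 62)
  q = 1: r = 15, s = 0 − 1·1 = -1, t = 1 − 1·(-2) = 3  (check: 216·(-1) + 77·3 = 15)
  q = 4: r = 2, s = 1 − 4·(-1) = 5, t = -2 − 4·3 = -14  (check: 216·5 + 77·(-14) = 2)
  q = 7: r = 1, s = -1 − 7·5 = -36, t = 3 − 7·(-14) = 101  (check: 216·(-36) + 77·101 = 1)
The row with r = 1 (the gcd) gives the Bezout coefficients s = -36, t = 101.
Result: 216 · (-36) + 77 · (101) = 1.

gcd(216, 77) = 1; s = -36, t = 101 (check: 216·(-36) + 77·101 = 1).


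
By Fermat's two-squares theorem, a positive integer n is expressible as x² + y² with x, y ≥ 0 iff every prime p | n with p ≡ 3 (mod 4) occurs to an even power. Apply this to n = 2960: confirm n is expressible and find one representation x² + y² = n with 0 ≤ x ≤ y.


Step 1: Factor n = 2960 = 2^4 · 5 · 37.
Step 2: Check the mod-4 condition on each prime factor: 2 = 2 (special); 5 ≡ 1 (mod 4), exponent 1; 37 ≡ 1 (mod 4), exponent 1.
All primes ≡ 3 (mod 4) appear to even exponent (or don't appear), so by the two-squares theorem n IS expressible as a sum of two squares.
Step 3: Build a representation. Group n = k² · m with k = 4 and m = 5 · 37 = 185 (a product of primes ≡ 1 (mod 4)); a representation of m scales to one of n via (k·x)² + (k·y)² = k²(x² + y²). Each prime p ≡ 1 (mod 4) is itself a sum of two squares; find a² by testing p − a² for a perfect square:
  5: 5 − 1² = 4 = 2² ⇒ 5 = 1² + 2².
  37: 37 − 1² = 36 = 6² ⇒ 37 = 1² + 6².
  Combine using the Brahmagupta–Fibonacci identity (a² + b²)(c² + d²) = (ac − bd)² + (ad + bc)² = (ac + bd)² + (ad − bc)²:
  5 · 37 = 185: from (1² + 2²)(1² + 6²), take (1·1 − 2·6, 1·6 + 2·1) = (1 − 12, 6 + 2) = (-11, 8); dropping signs (only squares matter) gives (11, 8); check 11² + 8² = 121 + 64 = 185 ✓.
  Scale by k = 4: (4·11, 4·8) = (44, 32).
Step 4: Order so x ≤ y and verify: 32² + 44² = 1024 + 1936 = 2960 = n. ✓

n = 2960 = 32² + 44² (one valid representation with x ≤ y).


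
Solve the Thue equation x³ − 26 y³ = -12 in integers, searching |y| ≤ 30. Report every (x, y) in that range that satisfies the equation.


The equation is x³ - 26y³ = -12. For fixed y, x³ = 26·y³ − 12, so a solution requires the RHS to be a perfect cube.
Strategy: iterate y from -30 to 30, compute RHS = 26·y³ − 12, and check whether it is a (positive or negative) perfect cube.
Check small values of y:
  y = 0: RHS = -12 is not a perfect cube.
  y = 1: RHS = 14 is not a perfect cube.
  y = -1: RHS = -38 is not a perfect cube.
  y = 2: RHS = 196 is not a perfect cube.
  y = -2: RHS = -220 is not a perfect cube.
  y = 3: RHS = 690 is not a perfect cube.
  y = -3: RHS = -714 is not a perfect cube.
Continuing the search up to |y| = 30 finds no solutions either.
No (x, y) in the scanned range satisfies the equation.

No integer solutions with |y| ≤ 30.


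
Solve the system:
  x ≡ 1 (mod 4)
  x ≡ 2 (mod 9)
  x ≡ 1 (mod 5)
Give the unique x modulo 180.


Moduli 4, 9, 5 are pairwise coprime; by CRT there is a unique solution modulo M = 4 · 9 · 5 = 180.
Solve pairwise, accumulating the modulus:
  Start with x ≡ 1 (mod 4).
  Combine with x ≡ 2 (mod 9): since gcd(4, 9) = 1, we get a unique residue mod 36.
    Write x = 1 + 4·t and substitute into x ≡ 2 (mod 9): 4·t ≡ 2 − 1 = 1 (mod 9).
    The inverse of 4 mod 9 is 7 (since 4·7 = 28 = 3·9 + 1), so t ≡ 7·1 = 7 ≡ 7 (mod 9).
    Then x = 1 + 4·7 = 29, valid modulo lcm(4, 9) = 36: x ≡ 29 (mod 36).
  Combine with x ≡ 1 (mod 5): since gcd(36, 5) = 1, we get a unique residue mod 180.
    Write x = 29 + 36·t and substitute into x ≡ 1 (mod 5): 36·t ≡ 1 − 29 = -28 (mod 5).
    Reduce coefficients mod 5: 1·t ≡ 2 (mod 5).
    So t ≡ 2 (mod 5).
    Then x = 29 + 36·2 = 101, valid modulo lcm(36, 5) = 180: x ≡ 101 (mod 180).
Verify: 101 mod 4 = 1 ✓, 101 mod 9 = 2 ✓, 101 mod 5 = 1 ✓.

x ≡ 101 (mod 180).


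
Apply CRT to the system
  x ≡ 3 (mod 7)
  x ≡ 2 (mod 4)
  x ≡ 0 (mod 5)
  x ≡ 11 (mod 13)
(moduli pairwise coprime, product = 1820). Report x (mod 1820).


Product of moduli M = 7 · 4 · 5 · 13 = 1820.
Merge one congruence at a time:
  Start: x ≡ 3 (mod 7).
  Combine with x ≡ 2 (mod 4); new modulus lcm = 28.
    Write x = 3 + 7·t and substitute into x ≡ 2 (mod 4): 7·t ≡ 2 − 3 = -1 (mod 4).
    Reduce coefficients mod 4: 3·t ≡ 3 (mod 4).
    The inverse of 3 mod 4 is 3 (since 3·3 = 9 = 2·4 + 1), so t ≡ 3·3 = 9 ≡ 1 (mod 4).
    Then x = 3 + 7·1 = 10, valid modulo lcm(7, 4) = 28: x ≡ 10 (mod 28).
  Combine with x ≡ 0 (mod 5); new modulus lcm = 140.
    Write x = 10 + 28·t and substitute into x ≡ 0 (mod 5): 28·t ≡ 0 − 10 = -10 (mod 5).
    Reduce coefficients mod 5: 3·t ≡ 0 (mod 5).
    The inverse of 3 mod 5 is 2 (since 3·2 = 6 = 1·5 + 1), so t ≡ 2·0 = 0 ≡ 0 (mod 5).
    Then x = 10 + 28·0 = 10, valid modulo lcm(28, 5) = 140: x ≡ 10 (mod 140).
  Combine with x ≡ 11 (mod 13); new modulus lcm = 1820.
    Write x = 10 + 140·t and substitute into x ≡ 11 (mod 13): 140·t ≡ 11 − 10 = 1 (mod 13).
    Reduce coefficients mod 13: 10·t ≡ 1 (mod 13).
    The inverse of 10 mod 13 is 4 (since 10·4 = 40 = 3·13 + 1), so t ≡ 4·1 = 4 ≡ 4 (mod 13).
    Then x = 10 + 140·4 = 570, valid modulo lcm(140, 13) = 1820: x ≡ 570 (mod 1820).
Verify against each original: 570 mod 7 = 3, 570 mod 4 = 2, 570 mod 5 = 0, 570 mod 13 = 11.

x ≡ 570 (mod 1820).


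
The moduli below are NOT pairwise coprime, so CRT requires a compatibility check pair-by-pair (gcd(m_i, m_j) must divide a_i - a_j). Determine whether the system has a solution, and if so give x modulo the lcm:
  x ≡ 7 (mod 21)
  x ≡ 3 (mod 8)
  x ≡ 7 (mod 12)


Moduli 21, 8, 12 are not pairwise coprime, so CRT works modulo lcm(m_i) when all pairwise compatibility conditions hold.
Pairwise compatibility: gcd(m_i, m_j) must divide a_i - a_j for every pair.
Merge one congruence at a time:
  Start: x ≡ 7 (mod 21).
  Combine with x ≡ 3 (mod 8): gcd(21, 8) = 1; 3 - 7 = -4, which IS divisible by 1, so compatible.
    Write x = 7 + 21·t and substitute into x ≡ 3 (mod 8): 21·t ≡ 3 − 7 = -4 (mod 8).
    Reduce coefficients mod 8: 5·t ≡ 4 (mod 8).
    The inverse of 5 mod 8 is 5 (since 5·5 = 25 = 3·8 + 1), so t ≡ 5·4 = 20 ≡ 4 (mod 8).
    Then x = 7 + 21·4 = 91, valid modulo lcm(21, 8) = 168: x ≡ 91 (mod 168).
  Combine with x ≡ 7 (mod 12): gcd(168, 12) = 12; 7 - 91 = -84, which IS divisible by 12, so compatible.
    Write x = 91 + 168·t and substitute into x ≡ 7 (mod 12): 168·t ≡ 7 − 91 = -84 (mod 12).
    Divide the congruence (and modulus) by g = 12: 14·t ≡ -7 (mod 1).
    Modulo 1 every t works; take t = 0.
    Then x = 91 + 168·0 = 91, valid modulo lcm(168, 12) = 168: x ≡ 91 (mod 168).
Verify: 91 mod 21 = 7, 91 mod 8 = 3, 91 mod 12 = 7.

x ≡ 91 (mod 168).


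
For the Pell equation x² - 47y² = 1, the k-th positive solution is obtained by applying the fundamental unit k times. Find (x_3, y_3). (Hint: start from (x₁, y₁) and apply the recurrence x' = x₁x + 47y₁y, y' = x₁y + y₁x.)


Step 1: Find the fundamental solution (x₁, y₁) of x² - 47y² = 1.
  Expand √47 as a continued fraction. a₀ = ⌊√47⌋ = 6; iterate m_{k+1} = d_k·a_k − m_k, d_{k+1} = (47 − m_{k+1}²)/d_k, a_{k+1} = ⌊(a₀ + m_{k+1})/d_{k+1}⌋ (starting m₀ = 0, d₀ = 1), with convergents p_k = a_k·p_{k-1} + p_{k-2}, q_k = a_k·q_{k-1} + q_{k-2} (p₋₁ = 1, q₋₁ = 0):
  k = 0: a₀ = 6; p₀/q₀ = 6/1; p₀² − 47·q₀² = 36 − 47 = -11.
  k = 1: m = 6, d = 11, a = ⌊(6 + 6)/11⌋ = 1; p/q = (1·6 + 1)/(1·1 + 0) = 7/1; p² − 47·q² = 49 − 47 = 2.
  k = 2: m = 5, d = 2, a = ⌊(6 + 5)/2⌋ = 5; p/q = (5·7 + 6)/(5·1 + 1) = 41/6; p² − 47·q² = 1681 − 1692 = -11.
  k = 3: m = 5, d = 11, a = ⌊(6 + 5)/11⌋ = 1; p/q = (1·41 + 7)/(1·6 + 1) = 48/7; p² − 47·q² = 2304 − 2303 = 1.
  The first convergent with p² − 47·q² = 1 gives the fundamental solution (x₁, y₁) = (48, 7).
Step 2: Apply the recurrence (x_{n+1}, y_{n+1}) = (x₁x_n + 47y₁y_n, x₁y_n + y₁x_n) repeatedly.
  From (x_1, y_1) = (48, 7): x_2 = 48·48 + 47·7·7 = 4607; y_2 = 48·7 + 7·48 = 672.
  From (x_2, y_2) = (4607, 672): x_3 = 48·4607 + 47·7·672 = 442224; y_3 = 48·672 + 7·4607 = 64505.
Step 3: Verify x_3² - 47·y_3² = 195562066176 - 195562066175 = 1 (should be 1). ✓

(x_1, y_1) = (48, 7); (x_3, y_3) = (442224, 64505).


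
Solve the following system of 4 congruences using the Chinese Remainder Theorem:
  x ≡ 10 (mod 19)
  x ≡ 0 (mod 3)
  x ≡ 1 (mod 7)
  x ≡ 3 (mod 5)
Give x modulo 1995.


Product of moduli M = 19 · 3 · 7 · 5 = 1995.
Merge one congruence at a time:
  Start: x ≡ 10 (mod 19).
  Combine with x ≡ 0 (mod 3); new modulus lcm = 57.
    Write x = 10 + 19·t and substitute into x ≡ 0 (mod 3): 19·t ≡ 0 − 10 = -10 (mod 3).
    Reduce coefficients mod 3: 1·t ≡ 2 (mod 3).
    So t ≡ 2 (mod 3).
    Then x = 10 + 19·2 = 48, valid modulo lcm(19, 3) = 57: x ≡ 48 (mod 57).
  Combine with x ≡ 1 (mod 7); new modulus lcm = 399.
    Write x = 48 + 57·t and substitute into x ≡ 1 (mod 7): 57·t ≡ 1 − 48 = -47 (mod 7).
    Reduce coefficients mod 7: 1·t ≡ 2 (mod 7).
    So t ≡ 2 (mod 7).
    Then x = 48 + 57·2 = 162, valid modulo lcm(57, 7) = 399: x ≡ 162 (mod 399).
  Combine with x ≡ 3 (mod 5); new modulus lcm = 1995.
    Write x = 162 + 399·t and substitute into x ≡ 3 (mod 5): 399·t ≡ 3 − 162 = -159 (mod 5).
    Reduce coefficients mod 5: 4·t ≡ 1 (mod 5).
    The inverse of 4 mod 5 is 4 (since 4·4 = 16 = 3·5 + 1), so t ≡ 4·1 = 4 ≡ 4 (mod 5).
    Then x = 162 + 399·4 = 1758, valid modulo lcm(399, 5) = 1995: x ≡ 1758 (mod 1995).
Verify against each original: 1758 mod 19 = 10, 1758 mod 3 = 0, 1758 mod 7 = 1, 1758 mod 5 = 3.

x ≡ 1758 (mod 1995).


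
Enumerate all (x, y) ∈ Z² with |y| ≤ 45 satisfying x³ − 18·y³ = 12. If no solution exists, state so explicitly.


The equation is x³ - 18y³ = 12. For fixed y, x³ = 18·y³ + 12, so a solution requires the RHS to be a perfect cube.
Strategy: iterate y from -45 to 45, compute RHS = 18·y³ + 12, and check whether it is a (positive or negative) perfect cube.
Check small values of y:
  y = 0: RHS = 12 is not a perfect cube.
  y = 1: RHS = 30 is not a perfect cube.
  y = -1: RHS = -6 is not a perfect cube.
  y = 2: RHS = 156 is not a perfect cube.
  y = -2: RHS = -132 is not a perfect cube.
  y = 3: RHS = 498 is not a perfect cube.
  y = -3: RHS = -474 is not a perfect cube.
Continuing the search up to |y| = 45 finds no solutions either.
No (x, y) in the scanned range satisfies the equation.

No integer solutions with |y| ≤ 45.


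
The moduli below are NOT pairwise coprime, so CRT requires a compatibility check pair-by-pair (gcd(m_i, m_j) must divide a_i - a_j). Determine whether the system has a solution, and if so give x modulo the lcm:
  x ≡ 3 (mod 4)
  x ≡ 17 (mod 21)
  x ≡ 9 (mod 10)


Moduli 4, 21, 10 are not pairwise coprime, so CRT works modulo lcm(m_i) when all pairwise compatibility conditions hold.
Pairwise compatibility: gcd(m_i, m_j) must divide a_i - a_j for every pair.
Merge one congruence at a time:
  Start: x ≡ 3 (mod 4).
  Combine with x ≡ 17 (mod 21): gcd(4, 21) = 1; 17 - 3 = 14, which IS divisible by 1, so compatible.
    Write x = 3 + 4·t and substitute into x ≡ 17 (mod 21): 4·t ≡ 17 − 3 = 14 (mod 21).
    The inverse of 4 mod 21 is 16 (since 4·16 = 64 = 3·21 + 1), so t ≡ 16·14 = 224 ≡ 14 (mod 21).
    Then x = 3 + 4·14 = 59, valid modulo lcm(4, 21) = 84: x ≡ 59 (mod 84).
  Combine with x ≡ 9 (mod 10): gcd(84, 10) = 2; 9 - 59 = -50, which IS divisible by 2, so compatible.
    Write x = 59 + 84·t and substitute into x ≡ 9 (mod 10): 84·t ≡ 9 − 59 = -50 (mod 10).
    Divide the congruence (and modulus) by g = 2: 42·t ≡ -25 (mod 5).
    Reduce coefficients mod 5: 2·t ≡ 0 (mod 5).
    The inverse of 2 mod 5 is 3 (since 2·3 = 6 = 1·5 + 1), so t ≡ 3·0 = 0 ≡ 0 (mod 5).
    Then x = 59 + 84·0 = 59, valid modulo lcm(84, 10) = 420: x ≡ 59 (mod 420).
Verify: 59 mod 4 = 3, 59 mod 21 = 17, 59 mod 10 = 9.

x ≡ 59 (mod 420).


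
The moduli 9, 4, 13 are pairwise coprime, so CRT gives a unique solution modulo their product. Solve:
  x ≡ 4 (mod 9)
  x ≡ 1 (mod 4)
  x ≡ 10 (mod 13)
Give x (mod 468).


Moduli 9, 4, 13 are pairwise coprime; by CRT there is a unique solution modulo M = 9 · 4 · 13 = 468.
Solve pairwise, accumulating the modulus:
  Start with x ≡ 4 (mod 9).
  Combine with x ≡ 1 (mod 4): since gcd(9, 4) = 1, we get a unique residue mod 36.
    Write x = 4 + 9·t and substitute into x ≡ 1 (mod 4): 9·t ≡ 1 − 4 = -3 (mod 4).
    Reduce coefficients mod 4: 1·t ≡ 1 (mod 4).
    So t ≡ 1 (mod 4).
    Then x = 4 + 9·1 = 13, valid modulo lcm(9, 4) = 36: x ≡ 13 (mod 36).
  Combine with x ≡ 10 (mod 13): since gcd(36, 13) = 1, we get a unique residue mod 468.
    Write x = 13 + 36·t and substitute into x ≡ 10 (mod 13): 36·t ≡ 10 − 13 = -3 (mod 13).
    Reduce coefficients mod 13: 10·t ≡ 10 (mod 13).
    The inverse of 10 mod 13 is 4 (since 10·4 = 40 = 3·13 + 1), so t ≡ 4·10 = 40 ≡ 1 (mod 13).
    Then x = 13 + 36·1 = 49, valid modulo lcm(36, 13) = 468: x ≡ 49 (mod 468).
Verify: 49 mod 9 = 4 ✓, 49 mod 4 = 1 ✓, 49 mod 13 = 10 ✓.

x ≡ 49 (mod 468).


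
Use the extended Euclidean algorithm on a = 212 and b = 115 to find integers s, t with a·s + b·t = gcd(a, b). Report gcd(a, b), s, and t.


Euclidean algorithm on (212, 115) — divide until remainder is 0:
  212 = 1 · 115 + 97
  115 = 1 · 97 + 18
  97 = 5 · 18 + 7
  18 = 2 · 7 + 4
  7 = 1 · 4 + 3
  4 = 1 · 3 + 1
  3 = 3 · 1 + 0
gcd(212, 115) = 1.
Track Bezout coefficients alongside the remainders: start with r₀ = 212 = a·1 + b·0 (s = 1, t = 0) and r₁ = 115 = a·0 + b·1 (s = 0, t = 1); each new remainder r_{k+1} = r_{k-1} − q_k·r_k inherits s_{k+1} = s_{k-1} − q_k·s_k, t_{k+1} = t_{k-1} − q_k·t_k, so r_k = a·s_k + b·t_k at every step:
  q = 1: r = 97, s = 1 − 1·0 = 1, t = 0 − 1·1 = -1  (check: 212·1 + 115·(-1) = 97)
  q = 1: r = 18, s = 0 − 1·1 = -1, t = 1 − 1·(-1) = 2  (check: 212·(-1) + 115·2 = 18)
  q = 5: r = 7, s = 1 − 5·(-1) = 6, t = -1 − 5·2 = -11  (check: 212·6 + 115·(-11) = 7)
  q = 2: r = 4, s = -1 − 2·6 = -13, t = 2 − 2·(-11) = 24  (check: 212·(-13) + 115·24 = 4)
  q = 1: r = 3, s = 6 − 1·(-13) = 19, t = -11 − 1·24 = -35  (check: 212·19 + 115·(-35) = 3)
  q = 1: r = 1, s = -13 − 1·19 = -32, t = 24 − 1·(-35) = 59  (check: 212·(-32) + 115·59 = 1)
The row with r = 1 (the gcd) gives the Bezout coefficients s = -32, t = 59.
Result: 212 · (-32) + 115 · (59) = 1.

gcd(212, 115) = 1; s = -32, t = 59 (check: 212·(-32) + 115·59 = 1).


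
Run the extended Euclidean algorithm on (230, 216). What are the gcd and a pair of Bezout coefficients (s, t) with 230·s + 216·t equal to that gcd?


Euclidean algorithm on (230, 216) — divide until remainder is 0:
  230 = 1 · 216 + 14
  216 = 15 · 14 + 6
  14 = 2 · 6 + 2
  6 = 3 · 2 + 0
gcd(230, 216) = 2.
Track Bezout coefficients alongside the remainders: start with r₀ = 230 = a·1 + b·0 (s = 1, t = 0) and r₁ = 216 = a·0 + b·1 (s = 0, t = 1); each new remainder r_{k+1} = r_{k-1} − q_k·r_k inherits s_{k+1} = s_{k-1} − q_k·s_k, t_{k+1} = t_{k-1} − q_k·t_k, so r_k = a·s_k + b·t_k at every step:
  q = 1: r = 14, s = 1 − 1·0 = 1, t = 0 − 1·1 = -1  (check: 230·1 + 216·(-1) = 14)
  q = 15: r = 6, s = 0 − 15·1 = -15, t = 1 − 15·(-1) = 16  (check: 230·(-15) + 216·16 = 6)
  q = 2: r = 2, s = 1 − 2·(-15) = 31, t = -1 − 2·16 = -33  (check: 230·31 + 216·(-33) = 2)
The row with r = 2 (the gcd) gives the Bezout coefficients s = 31, t = -33.
Result: 230 · (31) + 216 · (-33) = 2.

gcd(230, 216) = 2; s = 31, t = -33 (check: 230·31 + 216·(-33) = 2).


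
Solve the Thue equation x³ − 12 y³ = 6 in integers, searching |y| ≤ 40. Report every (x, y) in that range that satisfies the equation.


The equation is x³ - 12y³ = 6. For fixed y, x³ = 12·y³ + 6, so a solution requires the RHS to be a perfect cube.
Strategy: iterate y from -40 to 40, compute RHS = 12·y³ + 6, and check whether it is a (positive or negative) perfect cube.
Check small values of y:
  y = 0: RHS = 6 is not a perfect cube.
  y = 1: RHS = 18 is not a perfect cube.
  y = -1: RHS = -6 is not a perfect cube.
  y = 2: RHS = 102 is not a perfect cube.
  y = -2: RHS = -90 is not a perfect cube.
  y = 3: RHS = 330 is not a perfect cube.
  y = -3: RHS = -318 is not a perfect cube.
Continuing the search up to |y| = 40 finds no solutions either.
No (x, y) in the scanned range satisfies the equation.

No integer solutions with |y| ≤ 40.


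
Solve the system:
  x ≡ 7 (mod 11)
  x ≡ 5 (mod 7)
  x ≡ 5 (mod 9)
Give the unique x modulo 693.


Moduli 11, 7, 9 are pairwise coprime; by CRT there is a unique solution modulo M = 11 · 7 · 9 = 693.
Solve pairwise, accumulating the modulus:
  Start with x ≡ 7 (mod 11).
  Combine with x ≡ 5 (mod 7): since gcd(11, 7) = 1, we get a unique residue mod 77.
    Write x = 7 + 11·t and substitute into x ≡ 5 (mod 7): 11·t ≡ 5 − 7 = -2 (mod 7).
    Reduce coefficients mod 7: 4·t ≡ 5 (mod 7).
    The inverse of 4 mod 7 is 2 (since 4·2 = 8 = 1·7 + 1), so t ≡ 2·5 = 10 ≡ 3 (mod 7).
    Then x = 7 + 11·3 = 40, valid modulo lcm(11, 7) = 77: x ≡ 40 (mod 77).
  Combine with x ≡ 5 (mod 9): since gcd(77, 9) = 1, we get a unique residue mod 693.
    Write x = 40 + 77·t and substitute into x ≡ 5 (mod 9): 77·t ≡ 5 − 40 = -35 (mod 9).
    Reduce coefficients mod 9: 5·t ≡ 1 (mod 9).
    The inverse of 5 mod 9 is 2 (since 5·2 = 10 = 1·9 + 1), so t ≡ 2·1 = 2 ≡ 2 (mod 9).
    Then x = 40 + 77·2 = 194, valid modulo lcm(77, 9) = 693: x ≡ 194 (mod 693).
Verify: 194 mod 11 = 7 ✓, 194 mod 7 = 5 ✓, 194 mod 9 = 5 ✓.

x ≡ 194 (mod 693).


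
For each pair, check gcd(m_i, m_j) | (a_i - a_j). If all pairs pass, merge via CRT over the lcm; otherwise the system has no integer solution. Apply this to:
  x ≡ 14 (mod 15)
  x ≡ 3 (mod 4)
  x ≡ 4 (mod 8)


Moduli 15, 4, 8 are not pairwise coprime, so CRT works modulo lcm(m_i) when all pairwise compatibility conditions hold.
Pairwise compatibility: gcd(m_i, m_j) must divide a_i - a_j for every pair.
Merge one congruence at a time:
  Start: x ≡ 14 (mod 15).
  Combine with x ≡ 3 (mod 4): gcd(15, 4) = 1; 3 - 14 = -11, which IS divisible by 1, so compatible.
    Write x = 14 + 15·t and substitute into x ≡ 3 (mod 4): 15·t ≡ 3 − 14 = -11 (mod 4).
    Reduce coefficients mod 4: 3·t ≡ 1 (mod 4).
    The inverse of 3 mod 4 is 3 (since 3·3 = 9 = 2·4 + 1), so t ≡ 3·1 = 3 ≡ 3 (mod 4).
    Then x = 14 + 15·3 = 59, valid modulo lcm(15, 4) = 60: x ≡ 59 (mod 60).
  Combine with x ≡ 4 (mod 8): gcd(60, 8) = 4, and 4 - 59 = -55 is NOT divisible by 4.
    ⇒ system is inconsistent (no integer solution).

No solution (the system is inconsistent).


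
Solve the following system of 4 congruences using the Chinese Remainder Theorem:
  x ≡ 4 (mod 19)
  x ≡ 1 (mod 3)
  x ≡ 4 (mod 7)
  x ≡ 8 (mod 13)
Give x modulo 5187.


Product of moduli M = 19 · 3 · 7 · 13 = 5187.
Merge one congruence at a time:
  Start: x ≡ 4 (mod 19).
  Combine with x ≡ 1 (mod 3); new modulus lcm = 57.
    Write x = 4 + 19·t and substitute into x ≡ 1 (mod 3): 19·t ≡ 1 − 4 = -3 (mod 3).
    Reduce coefficients mod 3: 1·t ≡ 0 (mod 3).
    So t ≡ 0 (mod 3).
    Then x = 4 + 19·0 = 4, valid modulo lcm(19, 3) = 57: x ≡ 4 (mod 57).
  Combine with x ≡ 4 (mod 7); new modulus lcm = 399.
    Write x = 4 + 57·t and substitute into x ≡ 4 (mod 7): 57·t ≡ 4 − 4 = 0 (mod 7).
    Reduce coefficients mod 7: 1·t ≡ 0 (mod 7).
    So t ≡ 0 (mod 7).
    Then x = 4 + 57·0 = 4, valid modulo lcm(57, 7) = 399: x ≡ 4 (mod 399).
  Combine with x ≡ 8 (mod 13); new modulus lcm = 5187.
    Write x = 4 + 399·t and substitute into x ≡ 8 (mod 13): 399·t ≡ 8 − 4 = 4 (mod 13).
    Reduce coefficients mod 13: 9·t ≡ 4 (mod 13).
    The inverse of 9 mod 13 is 3 (since 9·3 = 27 = 2·13 + 1), so t ≡ 3·4 = 12 ≡ 12 (mod 13).
    Then x = 4 + 399·12 = 4792, valid modulo lcm(399, 13) = 5187: x ≡ 4792 (mod 5187).
Verify against each original: 4792 mod 19 = 4, 4792 mod 3 = 1, 4792 mod 7 = 4, 4792 mod 13 = 8.

x ≡ 4792 (mod 5187).


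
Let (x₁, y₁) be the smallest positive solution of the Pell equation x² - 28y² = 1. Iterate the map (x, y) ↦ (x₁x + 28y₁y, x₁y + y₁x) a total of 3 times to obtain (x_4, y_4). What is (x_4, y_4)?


Step 1: Find the fundamental solution (x₁, y₁) of x² - 28y² = 1.
  Expand √28 as a continued fraction. a₀ = ⌊√28⌋ = 5; iterate m_{k+1} = d_k·a_k − m_k, d_{k+1} = (28 − m_{k+1}²)/d_k, a_{k+1} = ⌊(a₀ + m_{k+1})/d_{k+1}⌋ (starting m₀ = 0, d₀ = 1), with convergents p_k = a_k·p_{k-1} + p_{k-2}, q_k = a_k·q_{k-1} + q_{k-2} (p₋₁ = 1, q₋₁ = 0):
  k = 0: a₀ = 5; p₀/q₀ = 5/1; p₀² − 28·q₀² = 25 − 28 = -3.
  k = 1: m = 5, d = 3, a = ⌊(5 + 5)/3⌋ = 3; p/q = (3·5 + 1)/(3·1 + 0) = 16/3; p² − 28·q² = 256 − 252 = 4.
  k = 2: m = 4, d = 4, a = ⌊(5 + 4)/4⌋ = 2; p/q = (2·16 + 5)/(2·3 + 1) = 37/7; p² − 28·q² = 1369 − 1372 = -3.
  k = 3: m = 4, d = 3, a = ⌊(5 + 4)/3⌋ = 3; p/q = (3·37 + 16)/(3·7 + 3) = 127/24; p² − 28·q² = 16129 − 16128 = 1.
  The first convergent with p² − 28·q² = 1 gives the fundamental solution (x₁, y₁) = (127, 24).
Step 2: Apply the recurrence (x_{n+1}, y_{n+1}) = (x₁x_n + 28y₁y_n, x₁y_n + y₁x_n) repeatedly.
  From (x_1, y_1) = (127, 24): x_2 = 127·127 + 28·24·24 = 32257; y_2 = 127·24 + 24·127 = 6096.
  From (x_2, y_2) = (32257, 6096): x_3 = 127·32257 + 28·24·6096 = 8193151; y_3 = 127·6096 + 24·32257 = 1548360.
  From (x_3, y_3) = (8193151, 1548360): x_4 = 127·8193151 + 28·24·1548360 = 2081028097; y_4 = 127·1548360 + 24·8193151 = 393277344.
Step 3: Verify x_4² - 28·y_4² = 4330677940503441409 - 4330677940503441408 = 1 (should be 1). ✓

(x_1, y_1) = (127, 24); (x_4, y_4) = (2081028097, 393277344).


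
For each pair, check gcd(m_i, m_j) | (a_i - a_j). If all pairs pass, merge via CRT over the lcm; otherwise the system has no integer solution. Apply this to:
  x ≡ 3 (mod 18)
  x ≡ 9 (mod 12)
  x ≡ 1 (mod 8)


Moduli 18, 12, 8 are not pairwise coprime, so CRT works modulo lcm(m_i) when all pairwise compatibility conditions hold.
Pairwise compatibility: gcd(m_i, m_j) must divide a_i - a_j for every pair.
Merge one congruence at a time:
  Start: x ≡ 3 (mod 18).
  Combine with x ≡ 9 (mod 12): gcd(18, 12) = 6; 9 - 3 = 6, which IS divisible by 6, so compatible.
    Write x = 3 + 18·t and substitute into x ≡ 9 (mod 12): 18·t ≡ 9 − 3 = 6 (mod 12).
    Divide the congruence (and modulus) by g = 6: 3·t ≡ 1 (mod 2).
    Reduce coefficients mod 2: 1·t ≡ 1 (mod 2).
    So t ≡ 1 (mod 2).
    Then x = 3 + 18·1 = 21, valid modulo lcm(18, 12) = 36: x ≡ 21 (mod 36).
  Combine with x ≡ 1 (mod 8): gcd(36, 8) = 4; 1 - 21 = -20, which IS divisible by 4, so compatible.
    Write x = 21 + 36·t and substitute into x ≡ 1 (mod 8): 36·t ≡ 1 − 21 = -20 (mod 8).
    Divide the congruence (and modulus) by g = 4: 9·t ≡ -5 (mod 2).
    Reduce coefficients mod 2: 1·t ≡ 1 (mod 2).
    So t ≡ 1 (mod 2).
    Then x = 21 + 36·1 = 57, valid modulo lcm(36, 8) = 72: x ≡ 57 (mod 72).
Verify: 57 mod 18 = 3, 57 mod 12 = 9, 57 mod 8 = 1.

x ≡ 57 (mod 72).


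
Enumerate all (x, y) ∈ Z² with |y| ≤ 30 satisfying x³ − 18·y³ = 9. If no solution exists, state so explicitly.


The equation is x³ - 18y³ = 9. For fixed y, x³ = 18·y³ + 9, so a solution requires the RHS to be a perfect cube.
Strategy: iterate y from -30 to 30, compute RHS = 18·y³ + 9, and check whether it is a (positive or negative) perfect cube.
Check small values of y:
  y = 0: RHS = 9 is not a perfect cube.
  y = 1: RHS = 27 = (3)³ ⇒ x = 3 works.
  y = -1: RHS = -9 is not a perfect cube.
  y = 2: RHS = 153 is not a perfect cube.
  y = -2: RHS = -135 is not a perfect cube.
  y = 3: RHS = 495 is not a perfect cube.
  y = -3: RHS = -477 is not a perfect cube.
Continuing the search up to |y| = 30 finds no further solutions beyond those listed.
Collected solutions: (3, 1).

Solutions (with |y| ≤ 30): (3, 1).


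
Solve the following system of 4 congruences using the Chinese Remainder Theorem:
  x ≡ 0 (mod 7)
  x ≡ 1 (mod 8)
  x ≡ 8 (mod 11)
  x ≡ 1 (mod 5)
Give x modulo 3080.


Product of moduli M = 7 · 8 · 11 · 5 = 3080.
Merge one congruence at a time:
  Start: x ≡ 0 (mod 7).
  Combine with x ≡ 1 (mod 8); new modulus lcm = 56.
    Write x = 0 + 7·t and substitute into x ≡ 1 (mod 8): 7·t ≡ 1 − 0 = 1 (mod 8).
    The inverse of 7 mod 8 is 7 (since 7·7 = 49 = 6·8 + 1), so t ≡ 7·1 = 7 ≡ 7 (mod 8).
    Then x = 0 + 7·7 = 49, valid modulo lcm(7, 8) = 56: x ≡ 49 (mod 56).
  Combine with x ≡ 8 (mod 11); new modulus lcm = 616.
    Write x = 49 + 56·t and substitute into x ≡ 8 (mod 11): 56·t ≡ 8 − 49 = -41 (mod 11).
    Reduce coefficients mod 11: 1·t ≡ 3 (mod 11).
    So t ≡ 3 (mod 11).
    Then x = 49 + 56·3 = 217, valid modulo lcm(56, 11) = 616: x ≡ 217 (mod 616).
  Combine with x ≡ 1 (mod 5); new modulus lcm = 3080.
    Write x = 217 + 616·t and substitute into x ≡ 1 (mod 5): 616·t ≡ 1 − 217 = -216 (mod 5).
    Reduce coefficients mod 5: 1·t ≡ 4 (mod 5).
    So t ≡ 4 (mod 5).
    Then x = 217 + 616·4 = 2681, valid modulo lcm(616, 5) = 3080: x ≡ 2681 (mod 3080).
Verify against each original: 2681 mod 7 = 0, 2681 mod 8 = 1, 2681 mod 11 = 8, 2681 mod 5 = 1.

x ≡ 2681 (mod 3080).


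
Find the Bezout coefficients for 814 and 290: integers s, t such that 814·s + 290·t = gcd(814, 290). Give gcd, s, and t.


Euclidean algorithm on (814, 290) — divide until remainder is 0:
  814 = 2 · 290 + 234
  290 = 1 · 234 + 56
  234 = 4 · 56 + 10
  56 = 5 · 10 + 6
  10 = 1 · 6 + 4
  6 = 1 · 4 + 2
  4 = 2 · 2 + 0
gcd(814, 290) = 2.
Track Bezout coefficients alongside the remainders: start with r₀ = 814 = a·1 + b·0 (s = 1, t = 0) and r₁ = 290 = a·0 + b·1 (s = 0, t = 1); each new remainder r_{k+1} = r_{k-1} − q_k·r_k inherits s_{k+1} = s_{k-1} − q_k·s_k, t_{k+1} = t_{k-1} − q_k·t_k, so r_k = a·s_k + b·t_k at every step:
  q = 2: r = 234, s = 1 − 2·0 = 1, t = 0 − 2·1 = -2  (check: 814·1 + 290·(-2) = 234)
  q = 1: r = 56, s = 0 − 1·1 = -1, t = 1 − 1·(-2) = 3  (check: 814·(-1) + 290·3 = 56)
  q = 4: r = 10, s = 1 − 4·(-1) = 5, t = -2 − 4·3 = -14  (check: 814·5 + 290·(-14) = 10)
  q = 5: r = 6, s = -1 − 5·5 = -26, t = 3 − 5·(-14) = 73  (check: 814·(-26) + 290·73 = 6)
  q = 1: r = 4, s = 5 − 1·(-26) = 31, t = -14 − 1·73 = -87  (check: 814·31 + 290·(-87) = 4)
  q = 1: r = 2, s = -26 − 1·31 = -57, t = 73 − 1·(-87) = 160  (check: 814·(-57) + 290·160 = 2)
The row with r = 2 (the gcd) gives the Bezout coefficients s = -57, t = 160.
Result: 814 · (-57) + 290 · (160) = 2.

gcd(814, 290) = 2; s = -57, t = 160 (check: 814·(-57) + 290·160 = 2).
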